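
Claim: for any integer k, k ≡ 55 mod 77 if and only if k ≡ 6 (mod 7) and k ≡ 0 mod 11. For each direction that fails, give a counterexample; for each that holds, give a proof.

(⇒) Suppose k ≡ 55 (mod 77); write k = 77j + 55. Since 7 ∣ 77, reducing mod 7 gives k ≡ 55 ≡ 6 (mod 7); since 11 ∣ 77, reducing mod 11 gives k ≡ 55 ≡ 0 (mod 11).

(⇐) Conversely, if k ≡ 6 (mod 7) and k ≡ 0 (mod 11), then by the Chinese remainder theorem k ≡ 55 (mod 77). This is exactly k ≡ 55 (mod 77).

The biconditional holds.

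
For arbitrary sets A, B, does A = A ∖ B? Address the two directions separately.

Only the reverse inclusion holds.

(⟹) This inclusion fails. Take A = {1}, B = {1}; then 1 ∈ A but 1 ∉ A ∖ B.

(⟸) Let x ∈ A ∖ B. Then x ∈ A and x ∉ B, from which x ∈ A.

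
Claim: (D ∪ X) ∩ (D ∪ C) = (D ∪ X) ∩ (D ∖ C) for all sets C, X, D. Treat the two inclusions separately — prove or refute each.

Reverse inclusion. Let x ∈ (D ∪ X) ∩ (D ∖ C). Then either x ∈ D and x ∉ C, X; or x ∈ X ∩ D and x ∉ C. In each case x ∈ (D ∪ X) ∩ (D ∪ C), so (D ∪ X) ∩ (D ∖ C) ⊆ (D ∪ X) ∩ (D ∪ C).

Forward inclusion. This inclusion fails. Take C = {1}, X = {1}, D = ∅; then 1 ∈ (D ∪ X) ∩ (D ∪ C) but 1 ∉ (D ∪ X) ∩ (D ∖ C).

(⊆) fails; (⊇) holds.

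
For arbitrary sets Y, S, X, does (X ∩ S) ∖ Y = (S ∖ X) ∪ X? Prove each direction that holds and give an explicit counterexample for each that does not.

(⊆) holds; (⊇) fails.

Forward inclusion. Let x ∈ (X ∩ S) ∖ Y. Then x ∈ S ∩ X and x ∉ Y, from which x ∈ (S ∖ X) ∪ X.

Reverse inclusion. This inclusion fails. Take Y = ∅, S = {1}, X = ∅; then 1 ∈ (S ∖ X) ∪ X but 1 ∉ (X ∩ S) ∖ Y.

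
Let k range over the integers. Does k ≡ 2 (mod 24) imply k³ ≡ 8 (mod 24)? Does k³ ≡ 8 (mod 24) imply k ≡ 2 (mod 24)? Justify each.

(⟹) Suppose k ≡ 2 (mod 24). Write k = 24j + 2. Then (24j + 2)³ = 13824j³ + 3456j² + 288j + 8 = 24(576j³ + 144j² + 12j) + 8, so k³ ≡ 8 (mod 24).

(⟸) This fails: take k = 8. Then 8³ = 512 ≡ 8 (mod 24), yet 8 ≡ 8 (mod 24), not 2.

Only the forward implication holds.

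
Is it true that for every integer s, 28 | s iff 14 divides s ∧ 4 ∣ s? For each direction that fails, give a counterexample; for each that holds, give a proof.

The biconditional holds.

(⇒) If 28 ∣ s, write s = 28q. Since 28 = 2·14, s = 14·(2q), so 14 ∣ s; and since 28 = 7·4, s = 4·(7q), so 4 ∣ s.

(⇐) Suppose 14 ∣ s and 4 ∣ s. Any common multiple of 14 and 4 is a multiple of their lcm; here lcm(14, 4) = 14·4/gcd(14, 4) = 56/2 = 28, so 28 ∣ s.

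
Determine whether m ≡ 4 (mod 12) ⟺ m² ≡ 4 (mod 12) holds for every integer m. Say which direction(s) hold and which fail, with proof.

Forward direction. Suppose m ≡ 4 (mod 12). Write m = 12j + 4. Then (12j + 4)² = 144j² + 96j + 16 = 12(12j² + 8j + 1) + 4, so m² ≡ 4 (mod 12).

Converse. This fails: take m = 2. Then 2² = 4 ≡ 4 (mod 12), yet 2 ≡ 2 (mod 12), not 4.

Only the forward implication holds.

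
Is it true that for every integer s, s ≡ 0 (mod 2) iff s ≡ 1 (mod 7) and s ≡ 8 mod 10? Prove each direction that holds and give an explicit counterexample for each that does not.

Not equivalent: only (⇐) holds.

[⇒] This fails: s = 0 gives 0 ≡ 0 (mod 2) but 0 ≡ 0 (mod 7), so the conjunction on the right does not hold.

[⇐] Conversely, if s ≡ 1 (mod 7) and s ≡ 8 (mod 10), then by the Chinese remainder theorem s ≡ 8 (mod 70). Since 8 ≡ 0 (mod 2) and 2 ∣ 70, we get s ≡ 0 (mod 2).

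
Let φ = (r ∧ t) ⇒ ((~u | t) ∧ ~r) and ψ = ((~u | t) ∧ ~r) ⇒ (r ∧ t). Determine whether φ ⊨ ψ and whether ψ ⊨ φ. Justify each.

Both directions fail.

(⇒) This fails. Under t = F, r = F, u = F, the left side is true but the right side is false.

(⇐) This fails. Under t = T, r = T, u = F, the left side is false but the right side is true.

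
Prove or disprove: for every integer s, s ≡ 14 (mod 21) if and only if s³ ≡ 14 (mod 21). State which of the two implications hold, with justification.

(⟹) Suppose s ≡ 14 (mod 21). Write s = 21j + 14. Then (21j + 14)³ = 9261j³ + 18522j² + 12348j + 2744 = 21(441j³ + 882j² + 588j + 130) + 14, so s³ ≡ 14 (mod 21).

(⟸) Conversely, suppose s³ ≡ 14 (mod 21). The only residue r in {0, …, 20} with r³ ≡ 14 (mod 21) is r = 14, so s ≡ 14 (mod 21).

The biconditional holds.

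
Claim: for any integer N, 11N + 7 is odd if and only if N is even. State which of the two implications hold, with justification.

Both directions hold.

(⟹) Suppose 11N + 7 is odd. Since 11 is odd, 11N and N have the same parity, so 11N + 7 ≡ N + 7 (mod 2). As 7 is odd, 11N + 7 is odd exactly when N is even. Thus N is even.

(⟸) Conversely, suppose N is even; write N = 2j. Then 11N + 7 = 11·(2j) + 7 = 2·11j + 7, which is odd.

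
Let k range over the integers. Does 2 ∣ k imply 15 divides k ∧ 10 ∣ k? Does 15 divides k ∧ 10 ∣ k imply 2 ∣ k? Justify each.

The forward direction fails; the converse holds.

(⇒) This fails: take k = 2. Certainly 2 ∣ 2, but 15 ∤ 2.

(⇐) Suppose 15 ∣ k and 10 ∣ k. Any common multiple of 15 and 10 is a multiple of their lcm; here lcm(15, 10) = 15·10/gcd(15, 10) = 150/5 = 30, so 30 ∣ k. Since 2 ∣ 30, it follows that 2 ∣ k.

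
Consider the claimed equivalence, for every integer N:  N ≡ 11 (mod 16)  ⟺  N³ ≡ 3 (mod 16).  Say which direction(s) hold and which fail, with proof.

Both directions hold.

(→) Suppose N ≡ 11 (mod 16). Write N = 16j + 11. Then (16j + 11)³ = 4096j³ + 8448j² + 5808j + 1331 = 16(256j³ + 528j² + 363j + 83) + 3, so N³ ≡ 3 (mod 16).

(←) Conversely, suppose N³ ≡ 3 (mod 16). The only residue r in {0, …, 15} with r³ ≡ 3 (mod 16) is r = 11, so N ≡ 11 (mod 16).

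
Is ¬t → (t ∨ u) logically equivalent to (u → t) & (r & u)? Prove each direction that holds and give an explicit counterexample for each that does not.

Forward direction. This fails. Under t = T, u = F, r = F, the left side is true but the right side is false.

Converse. Assume the antecedent. If t is true, ¬t → (t ∨ u) reduces to true regardless of the other variables. If t is false, the antecedent cannot hold. Either way ¬t → (t ∨ u) holds.

Not equivalent: only (⇐) holds.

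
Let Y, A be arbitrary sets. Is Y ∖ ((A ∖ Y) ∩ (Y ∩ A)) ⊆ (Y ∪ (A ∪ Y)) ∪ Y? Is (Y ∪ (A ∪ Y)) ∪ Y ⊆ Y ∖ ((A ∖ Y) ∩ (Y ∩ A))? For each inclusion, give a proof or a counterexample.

(⊆) holds; (⊇) fails.

Forward inclusion. Let x ∈ Y ∖ ((A ∖ Y) ∩ (Y ∩ A)). Then either x ∈ Y and x ∉ A; or x ∈ Y ∩ A. In each case x ∈ (Y ∪ (A ∪ Y)) ∪ Y, so Y ∖ ((A ∖ Y) ∩ (Y ∩ A)) ⊆ (Y ∪ (A ∪ Y)) ∪ Y.

Reverse inclusion. This inclusion fails. Take Y = ∅, A = {1}; then 1 ∈ (Y ∪ (A ∪ Y)) ∪ Y but 1 ∉ Y ∖ ((A ∖ Y) ∩ (Y ∩ A)).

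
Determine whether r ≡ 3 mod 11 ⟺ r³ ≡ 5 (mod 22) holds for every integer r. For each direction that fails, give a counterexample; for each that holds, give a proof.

Not equivalent: only (⇐) holds.

(→) This fails: take r = 14. Then 14 ≡ 3 (mod 11), but 14³ = 2744 ≡ 16 (mod 22), not 5.

(←) Conversely, the residues r modulo 22 with r³ ≡ 5 (mod 22) are exactly {3}, and each is ≡ 3 (mod 11).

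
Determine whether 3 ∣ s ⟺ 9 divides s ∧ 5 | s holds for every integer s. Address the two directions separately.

(⟹) This fails: take s = 3. Certainly 3 ∣ 3, but 9 ∤ 3.

(⟸) Suppose 9 ∣ s and 5 ∣ s. Any common multiple of 9 and 5 is a multiple of their lcm; here gcd(9, 5) = 1, so lcm(9, 5) = 9·5 = 45, so 45 ∣ s. Since 3 ∣ 45, it follows that 3 ∣ s.

Not equivalent: only (⇐) holds.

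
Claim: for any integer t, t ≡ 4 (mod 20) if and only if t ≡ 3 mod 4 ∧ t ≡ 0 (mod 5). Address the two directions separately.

Neither implication holds.

[⇒] This fails: t = 4 gives 4 ≡ 4 (mod 20) but 4 ≡ 0 (mod 4), so the conjunction on the right does not hold.

[⇐] This fails: t = 15 satisfies both congruences on the right (15 ≡ 3 mod 4 and 15 ≡ 0 mod 5) yet 15 ≡ 15 (mod 20), not 4.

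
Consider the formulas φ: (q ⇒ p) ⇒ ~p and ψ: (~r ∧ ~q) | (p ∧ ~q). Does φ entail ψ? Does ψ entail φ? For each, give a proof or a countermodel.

Both directions fail.

[⇒] This fails. Under p = F, q = T, r = F, the left side is true but the right side is false.

[⇐] This fails. Under p = T, q = F, r = F, the left side is false but the right side is true.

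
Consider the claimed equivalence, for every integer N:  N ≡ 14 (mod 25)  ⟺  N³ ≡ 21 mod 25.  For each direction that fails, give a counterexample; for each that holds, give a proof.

Neither direction holds.

(⟹) This fails: take N = 14. Then 14 ≡ 14 (mod 25), but 14³ = 2744 ≡ 19 (mod 25), not 21.

(⟸) This fails: take N = 16. Then 16³ = 4096 ≡ 21 (mod 25), yet 16 ≡ 16 (mod 25), not 14.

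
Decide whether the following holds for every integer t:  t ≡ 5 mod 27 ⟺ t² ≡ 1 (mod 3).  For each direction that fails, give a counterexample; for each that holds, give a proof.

The forward direction holds; the converse fails.

Forward direction. Suppose t ≡ 5 (mod 27). Then t² ≡ 5² = 25 (mod 27), and since 3 ∣ 27, also t² ≡ 1 (mod 3).

Converse. This fails: take t = 1. Then 1² = 1 ≡ 1 (mod 3), yet 1 ≡ 1 (mod 27), not 5.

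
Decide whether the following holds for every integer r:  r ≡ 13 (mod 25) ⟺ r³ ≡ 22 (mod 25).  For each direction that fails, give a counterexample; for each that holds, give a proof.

Both directions hold.

Forward direction. Suppose r ≡ 13 (mod 25). Write r = 25j + 13. Then (25j + 13)³ = 15625j³ + 24375j² + 12675j + 2197 = 25(625j³ + 975j² + 507j + 87) + 22, so r³ ≡ 22 (mod 25).

Converse. Suppose r³ ≡ 22 (mod 25). The only residue r in {0, …, 24} with r³ ≡ 22 (mod 25) is r = 13, so r ≡ 13 (mod 25).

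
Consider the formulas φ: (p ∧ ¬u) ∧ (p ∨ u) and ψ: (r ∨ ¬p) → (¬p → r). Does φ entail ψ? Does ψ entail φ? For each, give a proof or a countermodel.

(⟹) Assume the antecedent. If r is true, (r ∨ ¬p) → (¬p → r) reduces to true regardless of the other variables. If r is false, the antecedent forces (r = F, u = F, p = T), and (r ∨ ¬p) → (¬p → r) holds there. Either way (r ∨ ¬p) → (¬p → r) holds.

(⟸) This fails. Under r = T, u = F, p = F, the left side is false but the right side is true.

Not equivalent: only (⇒) holds.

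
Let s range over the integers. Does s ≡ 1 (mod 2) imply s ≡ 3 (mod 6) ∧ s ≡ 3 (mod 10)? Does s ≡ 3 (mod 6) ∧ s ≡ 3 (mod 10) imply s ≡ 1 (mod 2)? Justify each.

(⇒) This fails: s = 1 gives 1 ≡ 1 (mod 2) but 1 ≡ 1 (mod 6), so the conjunction on the right does not hold.

(⇐) Conversely, if s ≡ 3 (mod 6) and s ≡ 3 (mod 10), then by the Chinese remainder theorem s ≡ 3 (mod 30). Since 3 ≡ 1 (mod 2) and 2 ∣ 30, we get s ≡ 1 (mod 2).

Only the converse holds.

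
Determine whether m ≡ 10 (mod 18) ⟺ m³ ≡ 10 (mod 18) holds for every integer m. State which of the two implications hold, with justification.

Not equivalent: only (⇒) holds.

[⇒] Suppose m ≡ 10 (mod 18). Write m = 18j + 10. Then (18j + 10)³ = 5832j³ + 9720j² + 5400j + 1000 = 18(324j³ + 540j² + 300j + 55) + 10, so m³ ≡ 10 (mod 18).

[⇐] This fails: take m = 4. Then 4³ = 64 ≡ 10 (mod 18), yet 4 ≡ 4 (mod 18), not 10.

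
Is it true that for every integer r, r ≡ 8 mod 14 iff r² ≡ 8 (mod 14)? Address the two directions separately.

Forward direction. Suppose r ≡ 8 mod 14. Write r = 14j + 8. Then (14j + 8)² = 196j² + 224j + 64 = 14(14j² + 16j + 4) + 8, so r² ≡ 8 (mod 14).

Converse. This fails: take r = 6. Then 6² = 36 ≡ 8 (mod 14), yet 6 ≡ 6 (mod 14), not 8.

Not equivalent: only (⇒) holds.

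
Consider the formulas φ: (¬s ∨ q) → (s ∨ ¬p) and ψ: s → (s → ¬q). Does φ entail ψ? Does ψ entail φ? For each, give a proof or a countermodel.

Neither direction holds.

(⇒) This fails. Under s = T, p = F, q = T, the left side is true but the right side is false.

(⇐) This fails. Under s = F, p = T, q = F, the left side is false but the right side is true.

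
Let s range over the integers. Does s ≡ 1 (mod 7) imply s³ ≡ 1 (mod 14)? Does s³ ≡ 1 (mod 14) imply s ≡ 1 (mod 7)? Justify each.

Forward direction. This fails: take s = 8. Then 8 ≡ 1 (mod 7), but 8³ = 512 ≡ 8 (mod 14), not 1.

Converse. This fails: take s = 9. Then 9³ = 729 ≡ 1 (mod 14), yet 9 ≡ 2 (mod 7), not 1.

(⇒) fails and (⇐) fails.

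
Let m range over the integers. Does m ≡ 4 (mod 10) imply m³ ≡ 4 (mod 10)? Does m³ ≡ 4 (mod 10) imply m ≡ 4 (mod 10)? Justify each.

(→) Suppose m ≡ 4 (mod 10). Write m = 10j + 4. Then (10j + 4)³ = 1000j³ + 1200j² + 480j + 64 = 10(100j³ + 120j² + 48j + 6) + 4, so m³ ≡ 4 (mod 10).

(←) Conversely, suppose m³ ≡ 4 (mod 10). The only residue r in {0, …, 9} with r³ ≡ 4 (mod 10) is r = 4, so m ≡ 4 (mod 10).

The biconditional holds.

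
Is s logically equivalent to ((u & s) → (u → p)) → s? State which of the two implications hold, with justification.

Equivalent; both directions hold.

(⇒) Assume the antecedent. If p is true, the antecedent forces (p = T, u = F, s = T) or (p = T, u = T, s = T), and ((u & s) → (u → p)) → s holds there. If p is false, the antecedent forces (p = F, u = F, s = T) or (p = F, u = T, s = T), and ((u & s) → (u → p)) → s holds there. Either way ((u & s) → (u → p)) → s holds.

(⇐) Assume the antecedent. If p is true, the antecedent forces (p = T, u = F, s = T) or (p = T, u = T, s = T), and s holds there. If p is false, the antecedent forces (p = F, u = F, s = T) or (p = F, u = T, s = T), and s holds there. Either way s holds.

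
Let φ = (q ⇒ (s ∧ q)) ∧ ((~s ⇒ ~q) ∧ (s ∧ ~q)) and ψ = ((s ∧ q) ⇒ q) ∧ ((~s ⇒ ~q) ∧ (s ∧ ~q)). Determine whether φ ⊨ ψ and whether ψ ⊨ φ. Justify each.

Both directions hold.

(⇐) Assume the antecedent. If q is true, the antecedent cannot hold. If q is false, the antecedent forces (q = F, s = T), and the consequent holds there. Either way the consequent holds.

(⇒) Assume the antecedent. If q is true, the antecedent cannot hold. If q is false, the antecedent forces (q = F, s = T), and the consequent holds there. Either way the consequent holds.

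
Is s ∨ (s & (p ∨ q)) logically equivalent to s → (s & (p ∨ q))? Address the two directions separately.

Forward direction. This fails. Under p = F, q = F, s = T, the left side is true but the right side is false.

Converse. This fails. Under p = F, q = F, s = F, the left side is false but the right side is true.

Neither implication holds.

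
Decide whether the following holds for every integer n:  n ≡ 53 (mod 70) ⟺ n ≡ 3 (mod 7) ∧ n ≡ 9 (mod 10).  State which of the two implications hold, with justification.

Neither direction holds.

[⇒] This fails: n = 53 gives 53 ≡ 53 (mod 70) but 53 ≡ 4 (mod 7), so the conjunction on the right does not hold.

[⇐] This fails: n = 59 satisfies both congruences on the right (59 ≡ 3 mod 7 and 59 ≡ 9 mod 10) yet 59 ≡ 59 (mod 70), not 53.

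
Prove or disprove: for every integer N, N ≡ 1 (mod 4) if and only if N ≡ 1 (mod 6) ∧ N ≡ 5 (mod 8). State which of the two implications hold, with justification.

(⇒) fails; (⇐) holds.

(⇒) This fails: N = 1 gives 1 ≡ 1 (mod 4) but 1 ≡ 1 (mod 8), so the conjunction on the right does not hold.

(⇐) Conversely, if N ≡ 1 (mod 6) and N ≡ 5 (mod 8), then by the Chinese remainder theorem N ≡ 13 (mod 24). Since 13 ≡ 1 (mod 4) and 4 ∣ 24, we get N ≡ 1 (mod 4).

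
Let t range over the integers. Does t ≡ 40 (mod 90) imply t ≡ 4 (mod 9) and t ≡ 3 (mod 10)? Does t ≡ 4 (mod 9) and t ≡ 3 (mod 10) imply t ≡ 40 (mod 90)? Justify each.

(⇒) fails and (⇐) fails.

Forward direction. This fails: t = 40 gives 40 ≡ 40 (mod 90) but 40 ≡ 0 (mod 10), so the conjunction on the right does not hold.

Converse. This fails: t = 13 satisfies both congruences on the right (13 ≡ 4 mod 9 and 13 ≡ 3 mod 10) yet 13 ≡ 13 (mod 90), not 40.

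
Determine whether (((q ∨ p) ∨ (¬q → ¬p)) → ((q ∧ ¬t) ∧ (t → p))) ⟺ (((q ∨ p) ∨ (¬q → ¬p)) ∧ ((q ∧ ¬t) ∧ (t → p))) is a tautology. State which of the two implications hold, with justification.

(→) Assume the antecedent. If p is true, the antecedent forces (p = T, t = F, q = T), and the consequent holds there. If p is false, the antecedent forces (p = F, t = F, q = T), and the consequent holds there. Either way the consequent holds.

(←) Assume the antecedent. If p is true, the antecedent forces (p = T, t = F, q = T), and the consequent holds there. If p is false, the antecedent forces (p = F, t = F, q = T), and the consequent holds there. Either way the consequent holds.

Equivalent; both directions hold.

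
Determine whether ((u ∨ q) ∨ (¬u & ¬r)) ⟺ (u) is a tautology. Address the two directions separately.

(→) This fails. Under r = F, q = F, u = F, the left side is true but the right side is false.

(←) Assume the antecedent. If r is true, the antecedent forces (r = T, q = F, u = T) or (r = T, q = T, u = T), and (u ∨ q) ∨ (¬u & ¬r) holds there. If r is false, (u ∨ q) ∨ (¬u & ¬r) reduces to true regardless of the other variables. Either way (u ∨ q) ∨ (¬u & ¬r) holds.

Only the converse holds.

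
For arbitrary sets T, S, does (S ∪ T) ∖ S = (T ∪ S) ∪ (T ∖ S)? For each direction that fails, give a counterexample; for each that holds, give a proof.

(⊆) Let x ∈ (S ∪ T) ∖ S. Then x ∈ T and x ∉ S, from which x ∈ (T ∪ S) ∪ (T ∖ S).

(⊇) This inclusion fails. Take T = ∅, S = {1}; then 1 ∈ (T ∪ S) ∪ (T ∖ S) but 1 ∉ (S ∪ T) ∖ S.

Only the forward inclusion holds.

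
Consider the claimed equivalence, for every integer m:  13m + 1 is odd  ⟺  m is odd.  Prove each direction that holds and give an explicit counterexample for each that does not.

Neither implication holds.

(⟹) This fails: m = 2 gives 13m + 1 = 27, which is odd, but 2 is even, not odd.

(⟸) This also fails: m = 3 is odd, but 13m + 1 = 40 is even, not odd.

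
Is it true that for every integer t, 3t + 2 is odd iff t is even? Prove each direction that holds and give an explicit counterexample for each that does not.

(⇒) This fails: t = 7 gives 3t + 2 = 23, which is odd, but 7 is odd, not even.

(⇐) This also fails: t = 2 is even, but 3t + 2 = 8 is even, not odd.

Neither direction holds.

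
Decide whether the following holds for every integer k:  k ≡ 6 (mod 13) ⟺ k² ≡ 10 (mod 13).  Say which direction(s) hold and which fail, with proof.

(⟹) Suppose k ≡ 6 (mod 13). Write k = 13j + 6. Then (13j + 6)² = 169j² + 156j + 36 = 13(13j² + 12j + 2) + 10, so k² ≡ 10 (mod 13).

(⟸) This fails: take k = 7. Then 7² = 49 ≡ 10 (mod 13), yet 7 ≡ 7 (mod 13), not 6.

Not equivalent: only (⇒) holds.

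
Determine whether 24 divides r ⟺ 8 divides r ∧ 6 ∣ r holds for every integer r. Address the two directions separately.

Both implications hold.

Forward direction. If 24 ∣ r, write r = 24q. Since 24 = 3·8, r = 8·(3q), so 8 ∣ r; and since 24 = 4·6, r = 6·(4q), so 6 ∣ r.

Converse. Suppose 8 ∣ r and 6 ∣ r. Any common multiple of 8 and 6 is a multiple of their lcm; here lcm(8, 6) = 8·6/gcd(8, 6) = 48/2 = 24, so 24 ∣ r.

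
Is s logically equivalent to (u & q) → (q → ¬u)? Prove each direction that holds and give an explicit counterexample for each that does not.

(⇒) fails and (⇐) fails.

[⇒] This fails. Under q = T, u = T, s = T, the left side is true but the right side is false.

[⇐] This fails. Under q = F, u = F, s = F, the left side is false but the right side is true.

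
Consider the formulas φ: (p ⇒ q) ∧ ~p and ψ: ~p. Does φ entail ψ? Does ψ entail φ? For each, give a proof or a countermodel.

Forward direction. Assume the antecedent. If q is true, the antecedent forces (q = T, p = F), and ~p holds there. If q is false, the antecedent forces (q = F, p = F), and ~p holds there. Either way ~p holds.

Converse. Assume the antecedent. If q is true, the antecedent forces (q = T, p = F), and (p ⇒ q) ∧ ~p holds there. If q is false, the antecedent forces (q = F, p = F), and (p ⇒ q) ∧ ~p holds there. Either way (p ⇒ q) ∧ ~p holds.

Both directions hold.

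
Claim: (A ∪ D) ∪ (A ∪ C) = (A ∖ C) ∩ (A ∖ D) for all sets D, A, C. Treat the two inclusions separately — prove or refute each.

(⟹) This inclusion fails. Take D = {1}, A = ∅, C = ∅; then 1 ∈ (A ∪ D) ∪ (A ∪ C) but 1 ∉ (A ∖ C) ∩ (A ∖ D).

(⟸) Let x ∈ (A ∖ C) ∩ (A ∖ D). Then x ∈ A and x ∉ D, C, from which x ∈ (A ∪ D) ∪ (A ∪ C).

The sets are not equal: only the reverse inclusion holds.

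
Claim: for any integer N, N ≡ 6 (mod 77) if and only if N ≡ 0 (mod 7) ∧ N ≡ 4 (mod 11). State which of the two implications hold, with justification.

(⟹) This fails: N = 6 gives 6 ≡ 6 (mod 77) but 6 ≡ 6 (mod 7), so the conjunction on the right does not hold.

(⟸) This fails: N = 70 satisfies both congruences on the right (70 ≡ 0 mod 7 and 70 ≡ 4 mod 11) yet 70 ≡ 70 (mod 77), not 6.

Neither direction holds.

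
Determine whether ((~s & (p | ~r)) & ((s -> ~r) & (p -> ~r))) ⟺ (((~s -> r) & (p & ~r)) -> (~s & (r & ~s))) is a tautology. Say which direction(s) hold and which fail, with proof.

Only the forward direction holds.

(⟹) Assume the antecedent. If r is true, the antecedent cannot hold. If r is false, the antecedent forces (r = F, s = F, p = F) or (r = F, s = F, p = T), and the consequent holds there. Either way the consequent holds.

(⟸) This fails. Under r = T, s = F, p = F, the left side is false but the right side is true.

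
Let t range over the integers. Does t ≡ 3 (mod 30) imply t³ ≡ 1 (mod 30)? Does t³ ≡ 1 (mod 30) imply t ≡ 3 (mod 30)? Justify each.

(→) This fails: take t = 3. Then 3 ≡ 3 (mod 30), but 3³ = 27 ≡ 27 (mod 30), not 1.

(←) This fails: take t = 1. Then 1³ = 1 ≡ 1 (mod 30), yet 1 ≡ 1 (mod 30), not 3.

(⇒) fails and (⇐) fails.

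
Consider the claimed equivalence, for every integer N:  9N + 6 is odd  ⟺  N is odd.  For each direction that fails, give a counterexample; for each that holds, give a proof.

(⟸) Suppose N is odd; write N = 2j + 1. Then 9N + 6 = 9·(2j + 1) + 6 = 2·9j + 15, which is odd.

(⟹) Suppose 9N + 6 is odd. Since 9 is odd, 9N and N have the same parity, so 9N + 6 ≡ N + 6 (mod 2). As 6 is even, 9N + 6 is odd exactly when N is odd. Thus N is odd.

Both directions hold.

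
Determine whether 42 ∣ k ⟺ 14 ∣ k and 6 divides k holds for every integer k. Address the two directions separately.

Both directions hold.

(⇒) If 42 ∣ k, write k = 42q. Since 42 = 3·14, k = 14·(3q), so 14 ∣ k; and since 42 = 7·6, k = 6·(7q), so 6 ∣ k.

(⇐) Suppose 14 ∣ k and 6 ∣ k. Any common multiple of 14 and 6 is a multiple of their lcm; here lcm(14, 6) = 14·6/gcd(14, 6) = 84/2 = 42, so 42 ∣ k.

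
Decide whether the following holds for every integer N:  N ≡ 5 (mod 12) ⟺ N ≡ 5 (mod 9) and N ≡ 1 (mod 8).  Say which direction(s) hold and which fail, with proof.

Forward direction. This fails: N = 65 gives 65 ≡ 5 (mod 12) but 65 ≡ 2 (mod 9), so the conjunction on the right does not hold.

Converse. If N ≡ 5 (mod 9) and N ≡ 1 (mod 8), then by the Chinese remainder theorem N ≡ 41 (mod 72). Since 41 ≡ 5 (mod 12) and 12 ∣ 72, we get N ≡ 5 (mod 12).

Only the reverse direction holds.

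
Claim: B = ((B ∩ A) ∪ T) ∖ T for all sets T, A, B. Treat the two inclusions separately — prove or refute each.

(⊆) fails; (⊇) holds.

Reverse inclusion. Let x ∈ ((B ∩ A) ∪ T) ∖ T. Then x ∈ A ∩ B and x ∉ T, from which x ∈ B.

Forward inclusion. This inclusion fails. Take T = ∅, A = ∅, B = {1}; then 1 ∈ B but 1 ∉ ((B ∩ A) ∪ T) ∖ T.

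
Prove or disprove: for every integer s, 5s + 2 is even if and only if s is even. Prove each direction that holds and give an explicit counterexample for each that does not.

Both directions hold.

(⇒) Suppose 5s + 2 is even. Since 5 is odd, 5s and s have the same parity, so 5s + 2 ≡ s + 2 (mod 2). As 2 is even, 5s + 2 is even exactly when s is even. Thus s is even.

(⇐) Conversely, suppose s is even; write s = 2j. Then 5s + 2 = 5·(2j) + 2 = 2·5j + 2, which is even.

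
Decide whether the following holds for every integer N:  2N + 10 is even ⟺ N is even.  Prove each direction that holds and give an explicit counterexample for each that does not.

(→) This fails: take N = 3. Then 2N + 10 = 16, which is even, yet N = 3 is odd, not even.

(←) Suppose N is even. Since 2 is even, 2N is even for every N, so 2N + 10 has the same parity as 10, which is even. Hence 2N + 10 is even.

Not equivalent: only (⇐) holds.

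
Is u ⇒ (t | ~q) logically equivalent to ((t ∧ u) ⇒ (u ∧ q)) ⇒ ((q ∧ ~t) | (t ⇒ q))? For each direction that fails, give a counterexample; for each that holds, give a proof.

(⟹) This fails. Under q = F, t = T, u = F, the left side is true but the right side is false.

(⟸) This fails. Under q = T, t = F, u = T, the left side is false but the right side is true.

Neither direction holds.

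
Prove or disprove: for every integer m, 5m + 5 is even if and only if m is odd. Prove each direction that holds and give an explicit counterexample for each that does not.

Equivalent; both directions hold.

Forward direction. Suppose 5m + 5 is even. Since 5 is odd, 5m and m have the same parity, so 5m + 5 ≡ m + 5 (mod 2). As 5 is odd, 5m + 5 is even exactly when m is odd. Thus m is odd.

Converse. Suppose m is odd; write m = 2j + 1. Then 5m + 5 = 5·(2j + 1) + 5 = 2·5j + 10, which is even.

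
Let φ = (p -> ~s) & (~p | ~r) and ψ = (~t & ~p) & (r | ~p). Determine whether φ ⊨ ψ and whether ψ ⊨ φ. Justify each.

(⇐) Assume the antecedent. If s is true, the antecedent forces (s = T, r = F, p = F, t = F) or (s = T, r = T, p = F, t = F), and (p -> ~s) & (~p | ~r) holds there. If s is false, the antecedent forces (s = F, r = F, p = F, t = F) or (s = F, r = T, p = F, t = F), and (p -> ~s) & (~p | ~r) holds there. Either way (p -> ~s) & (~p | ~r) holds.

(⇒) This fails. Under s = F, r = F, p = T, t = F, the left side is true but the right side is false.

(⇒) fails; (⇐) holds.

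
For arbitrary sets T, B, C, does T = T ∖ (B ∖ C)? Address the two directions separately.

Forward inclusion. This inclusion fails. Take T = {1}, B = {1}, C = ∅; then 1 ∈ T but 1 ∉ T ∖ (B ∖ C).

Reverse inclusion. Let x ∈ T ∖ (B ∖ C). Then either x ∈ T and x ∉ B, C; or x ∈ T ∩ C and x ∉ B; or x ∈ T ∩ B ∩ C. In each case x ∈ T, so T ∖ (B ∖ C) ⊆ T.

(⊆) fails; (⊇) holds.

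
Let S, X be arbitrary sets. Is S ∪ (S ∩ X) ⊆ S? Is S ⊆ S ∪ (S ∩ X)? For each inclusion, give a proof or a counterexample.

(⟸) Let x ∈ S. Then either x ∈ S and x ∉ X; or x ∈ S ∩ X. In each case x ∈ S ∪ (S ∩ X), so S ⊆ S ∪ (S ∩ X).

(⟹) Let x ∈ S ∪ (S ∩ X). Then either x ∈ S and x ∉ X; or x ∈ S ∩ X. In each case x ∈ S, so S ∪ (S ∩ X) ⊆ S.

Both inclusions hold.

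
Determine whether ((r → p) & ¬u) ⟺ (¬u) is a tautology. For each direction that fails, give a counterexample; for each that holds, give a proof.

Converse. This fails. Under r = T, p = F, u = F, the left side is false but the right side is true.

Forward direction. Assume the antecedent. If r is true, the antecedent forces (r = T, p = T, u = F), and ¬u holds there. If r is false, the antecedent forces (r = F, p = F, u = F) or (r = F, p = T, u = F), and ¬u holds there. Either way ¬u holds.

(⇒) holds; (⇐) fails.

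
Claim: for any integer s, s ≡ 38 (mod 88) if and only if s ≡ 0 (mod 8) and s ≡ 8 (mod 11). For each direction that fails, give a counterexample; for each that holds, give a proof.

(→) This fails: s = 38 gives 38 ≡ 38 (mod 88) but 38 ≡ 6 (mod 8), so the conjunction on the right does not hold.

(←) This fails: s = 8 satisfies both congruences on the right (8 ≡ 0 mod 8 and 8 ≡ 8 mod 11) yet 8 ≡ 8 (mod 88), not 38.

Both directions fail.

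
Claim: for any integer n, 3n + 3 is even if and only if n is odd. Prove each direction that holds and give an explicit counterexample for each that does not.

(⇒) Suppose 3n + 3 is even. Since 3 is odd, 3n and n have the same parity, so 3n + 3 ≡ n + 3 (mod 2). As 3 is odd, 3n + 3 is even exactly when n is odd. Thus n is odd.

(⇐) Conversely, suppose n is odd; write n = 2j + 1. Then 3n + 3 = 3·(2j + 1) + 3 = 2·3j + 6, which is even.

Equivalent; both directions hold.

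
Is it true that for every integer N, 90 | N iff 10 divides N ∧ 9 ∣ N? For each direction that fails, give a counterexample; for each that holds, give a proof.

(⇒) If 90 ∣ N, write N = 90q. Since 90 = 9·10, N = 10·(9q), so 10 ∣ N; and since 90 = 10·9, N = 9·(10q), so 9 ∣ N.

(⇐) Suppose 10 ∣ N and 9 ∣ N. Any common multiple of 10 and 9 is a multiple of their lcm; here gcd(10, 9) = 1, so lcm(10, 9) = 10·9 = 90, so 90 ∣ N.

Both directions hold; the statement is true.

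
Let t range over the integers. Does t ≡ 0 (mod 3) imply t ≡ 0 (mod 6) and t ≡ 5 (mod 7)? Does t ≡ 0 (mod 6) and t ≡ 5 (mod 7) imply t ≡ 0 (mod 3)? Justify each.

Only the converse holds.

(⟹) This fails: t = 0 gives 0 ≡ 0 (mod 3) but 0 ≡ 0 (mod 7), so the conjunction on the right does not hold.

(⟸) Conversely, if t ≡ 0 (mod 6) and t ≡ 5 (mod 7), then by the Chinese remainder theorem t ≡ 12 (mod 42). Since 12 ≡ 0 (mod 3) and 3 ∣ 42, we get t ≡ 0 (mod 3).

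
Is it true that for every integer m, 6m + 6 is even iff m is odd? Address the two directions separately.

(⇒) This fails: take m = 2. Then 6m + 6 = 18, which is even, yet m = 2 is even, not odd.

(⇐) Suppose m is odd. Since 6 is even, 6m is even for every m, so 6m + 6 has the same parity as 6, which is even. Hence 6m + 6 is even.

(⇒) fails; (⇐) holds.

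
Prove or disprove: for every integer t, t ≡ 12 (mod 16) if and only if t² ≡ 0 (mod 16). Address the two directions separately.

Converse. This fails: take t = 0. Then 0² = 0 ≡ 0 (mod 16), yet 0 ≡ 0 (mod 16), not 12.

Forward direction. Suppose t ≡ 12 (mod 16). Write t = 16j + 12. Then (16j + 12)² = 256j² + 384j + 144 = 16(16j² + 24j + 9) + 0, so t² ≡ 0 (mod 16).

Not equivalent: only (⇒) holds.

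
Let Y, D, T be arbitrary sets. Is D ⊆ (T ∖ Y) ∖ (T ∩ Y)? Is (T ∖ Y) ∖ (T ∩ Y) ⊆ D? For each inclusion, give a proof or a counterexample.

(⊆) This inclusion fails. Take Y = ∅, D = {1}, T = ∅; then 1 ∈ D but 1 ∉ (T ∖ Y) ∖ (T ∩ Y).

(⊇) This inclusion fails. Take Y = ∅, D = ∅, T = {1}; then 1 ∈ (T ∖ Y) ∖ (T ∩ Y) but 1 ∉ D.

(⊆) fails and (⊇) fails.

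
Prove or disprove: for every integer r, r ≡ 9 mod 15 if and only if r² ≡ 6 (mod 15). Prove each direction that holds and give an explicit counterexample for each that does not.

The forward direction holds; the converse fails.

(←) This fails: take r = 6. Then 6² = 36 ≡ 6 (mod 15), yet 6 ≡ 6 (mod 15), not 9.

(→) Suppose r ≡ 9 mod 15. Write r = 15j + 9. Then (15j + 9)² = 225j² + 270j + 81 = 15(15j² + 18j + 5) + 6, so r² ≡ 6 (mod 15).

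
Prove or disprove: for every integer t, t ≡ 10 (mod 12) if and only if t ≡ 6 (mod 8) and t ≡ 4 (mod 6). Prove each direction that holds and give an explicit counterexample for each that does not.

Forward direction. This fails: t = 10 gives 10 ≡ 10 (mod 12) but 10 ≡ 2 (mod 8), so the conjunction on the right does not hold.

Converse. If t ≡ 6 (mod 8) and t ≡ 4 (mod 6), then by the Chinese remainder theorem t ≡ 22 (mod 24). Since 22 ≡ 10 (mod 12) and 12 ∣ 24, we get t ≡ 10 (mod 12).

Only the converse holds.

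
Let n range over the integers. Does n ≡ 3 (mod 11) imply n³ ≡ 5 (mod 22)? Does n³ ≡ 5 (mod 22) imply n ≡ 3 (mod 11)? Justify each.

Only the converse holds.

Forward direction. This fails: take n = 14. Then 14 ≡ 3 (mod 11), but 14³ = 2744 ≡ 16 (mod 22), not 5.

Converse. The residues r modulo 22 with r³ ≡ 5 (mod 22) are exactly {3}, and each is ≡ 3 (mod 11).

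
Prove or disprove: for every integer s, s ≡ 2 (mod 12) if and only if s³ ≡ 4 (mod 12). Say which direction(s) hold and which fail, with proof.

Neither implication holds.

Forward direction. This fails: take s = 2. Then 2 ≡ 2 (mod 12), but 2³ = 8 ≡ 8 (mod 12), not 4.

Converse. This fails: take s = 4. Then 4³ = 64 ≡ 4 (mod 12), yet 4 ≡ 4 (mod 12), not 2.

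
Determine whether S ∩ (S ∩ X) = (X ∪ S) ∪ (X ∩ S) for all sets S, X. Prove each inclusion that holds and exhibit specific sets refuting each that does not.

(⊆) holds; (⊇) fails.

(⟸) This inclusion fails. Take S = {1}, X = ∅; then 1 ∈ (X ∪ S) ∪ (X ∩ S) but 1 ∉ S ∩ (S ∩ X).

(⟹) Let x ∈ S ∩ (S ∩ X). Then x ∈ S ∩ X, from which x ∈ (X ∪ S) ∪ (X ∩ S).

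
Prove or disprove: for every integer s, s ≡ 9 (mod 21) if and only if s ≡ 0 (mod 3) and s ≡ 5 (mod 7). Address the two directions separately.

(⇒) fails and (⇐) fails.

[⇒] This fails: s = 9 gives 9 ≡ 9 (mod 21) but 9 ≡ 2 (mod 7), so the conjunction on the right does not hold.

[⇐] This fails: s = 12 satisfies both congruences on the right (12 ≡ 0 mod 3 and 12 ≡ 5 mod 7) yet 12 ≡ 12 (mod 21), not 9.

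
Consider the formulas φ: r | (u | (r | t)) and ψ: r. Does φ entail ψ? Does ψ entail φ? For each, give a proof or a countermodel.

The forward direction fails; the converse holds.

[⇐] Assume the antecedent. If t is true, r | (u | (r | t)) reduces to true regardless of the other variables. If t is false, the antecedent forces (t = F, u = F, r = T) or (t = F, u = T, r = T), and r | (u | (r | t)) holds there. Either way r | (u | (r | t)) holds.

[⇒] This fails. Under t = T, u = F, r = F, the left side is true but the right side is false.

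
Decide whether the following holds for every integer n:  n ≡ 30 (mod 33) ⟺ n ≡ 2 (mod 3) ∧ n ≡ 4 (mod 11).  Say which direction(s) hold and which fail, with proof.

Neither implication holds.

[⇒] This fails: n = 30 gives 30 ≡ 30 (mod 33) but 30 ≡ 0 (mod 3), so the conjunction on the right does not hold.

[⇐] This fails: n = 26 satisfies both congruences on the right (26 ≡ 2 mod 3 and 26 ≡ 4 mod 11) yet 26 ≡ 26 (mod 33), not 30.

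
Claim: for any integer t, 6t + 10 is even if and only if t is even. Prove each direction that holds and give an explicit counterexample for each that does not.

Only the converse holds.

[⇒] This fails: take t = 1. Then 6t + 10 = 16, which is even, yet t = 1 is odd, not even.

[⇐] Suppose t is even. Since 6 is even, 6t is even for every t, so 6t + 10 has the same parity as 10, which is even. Hence 6t + 10 is even.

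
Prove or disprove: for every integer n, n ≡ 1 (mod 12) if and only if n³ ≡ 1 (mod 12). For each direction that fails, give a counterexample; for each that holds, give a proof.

The biconditional holds.

(⇒) Suppose n ≡ 1 (mod 12). Write n = 12j + 1. Then (12j + 1)³ = 1728j³ + 432j² + 36j + 1 = 12(144j³ + 36j² + 3j) + 1, so n³ ≡ 1 (mod 12).

(⇐) Conversely, suppose n³ ≡ 1 (mod 12). The only residue r in {0, …, 11} with r³ ≡ 1 (mod 12) is r = 1, so n ≡ 1 (mod 12).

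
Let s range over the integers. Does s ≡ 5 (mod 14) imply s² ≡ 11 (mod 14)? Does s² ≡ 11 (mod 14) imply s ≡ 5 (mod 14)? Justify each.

Only the forward implication holds.

Converse. This fails: take s = 9. Then 9² = 81 ≡ 11 (mod 14), yet 9 ≡ 9 (mod 14), not 5.

Forward direction. Suppose s ≡ 5 (mod 14). Write s = 14j + 5. Then (14j + 5)² = 196j² + 140j + 25 = 14(14j² + 10j + 1) + 11, so s² ≡ 11 (mod 14).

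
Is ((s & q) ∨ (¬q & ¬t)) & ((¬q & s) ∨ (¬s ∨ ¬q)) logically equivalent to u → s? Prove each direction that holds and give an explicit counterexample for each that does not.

(⟹) This fails. Under q = F, t = F, u = T, s = F, the left side is true but the right side is false.

(⟸) This fails. Under q = T, t = F, u = F, s = F, the left side is false but the right side is true.

Neither direction holds.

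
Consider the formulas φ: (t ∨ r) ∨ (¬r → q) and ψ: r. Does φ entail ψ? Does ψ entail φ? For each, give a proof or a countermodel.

(→) This fails. Under r = F, q = T, t = F, the left side is true but the right side is false.

(←) Assume the antecedent. If r is true, (t ∨ r) ∨ (¬r → q) reduces to true regardless of the other variables. If r is false, the antecedent cannot hold. Either way (t ∨ r) ∨ (¬r → q) holds.

(⇒) fails; (⇐) holds.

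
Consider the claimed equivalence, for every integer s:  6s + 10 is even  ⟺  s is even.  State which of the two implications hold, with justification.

(⟹) This fails: take s = 1. Then 6s + 10 = 16, which is even, yet s = 1 is odd, not even.

(⟸) Suppose s is even. Since 6 is even, 6s is even for every s, so 6s + 10 has the same parity as 10, which is even. Hence 6s + 10 is even.

Only the converse holds.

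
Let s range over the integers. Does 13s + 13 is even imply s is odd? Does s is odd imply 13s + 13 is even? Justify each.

(⟹) Suppose 13s + 13 is even. Since 13 is odd, 13s and s have the same parity, so 13s + 13 ≡ s + 13 (mod 2). As 13 is odd, 13s + 13 is even exactly when s is odd. Thus s is odd.

(⟸) Conversely, suppose s is odd; write s = 2j + 1. Then 13s + 13 = 13·(2j + 1) + 13 = 2·13j + 26, which is even.

Equivalent; both directions hold.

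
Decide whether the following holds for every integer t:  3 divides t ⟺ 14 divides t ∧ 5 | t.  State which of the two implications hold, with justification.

Both directions fail.

Forward direction. This fails: take t = 3. Certainly 3 ∣ 3, but 14 ∤ 3.

Converse. This fails: take t = 70. Both 14 ∣ 70 and 5 ∣ 70, yet 70 is not a multiple of 3 (since 70 = 23·3 + 1), so 3 ∤ 70.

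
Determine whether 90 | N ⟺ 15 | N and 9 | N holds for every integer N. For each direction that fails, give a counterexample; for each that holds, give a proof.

The forward direction holds; the converse fails.

(⟸) This fails: take N = 45. Both 15 ∣ 45 and 9 ∣ 45, yet 45 is not a multiple of 90 (since 45 = 0·90 + 45), so 90 ∤ 45.

(⟹) If 90 ∣ N, write N = 90q. Since 90 = 6·15, N = 15·(6q), so 15 ∣ N; and since 90 = 10·9, N = 9·(10q), so 9 ∣ N.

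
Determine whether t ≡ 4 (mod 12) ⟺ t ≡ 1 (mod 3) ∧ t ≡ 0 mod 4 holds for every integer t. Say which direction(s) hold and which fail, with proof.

Equivalent; both directions hold.

(←) If t ≡ 1 (mod 3) and t ≡ 0 (mod 4), then by the Chinese remainder theorem t ≡ 4 (mod 12). This is exactly t ≡ 4 (mod 12).

(→) Suppose t ≡ 4 (mod 12); write t = 12j + 4. Since 3 ∣ 12, reducing mod 3 gives t ≡ 4 ≡ 1 (mod 3); since 4 ∣ 12, reducing mod 4 gives t ≡ 4 ≡ 0 (mod 4).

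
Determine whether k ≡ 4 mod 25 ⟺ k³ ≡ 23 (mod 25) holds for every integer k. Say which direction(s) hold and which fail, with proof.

(⇒) This fails: take k = 4. Then 4 ≡ 4 (mod 25), but 4³ = 64 ≡ 14 (mod 25), not 23.

(⇐) This fails: take k = 22. Then 22³ = 10648 ≡ 23 (mod 25), yet 22 ≡ 22 (mod 25), not 4.

(⇒) fails and (⇐) fails.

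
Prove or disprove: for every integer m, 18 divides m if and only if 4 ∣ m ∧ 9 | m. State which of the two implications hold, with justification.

Only the reverse direction holds.

(⟹) This fails: take m = 18. Certainly 18 ∣ 18, but 4 ∤ 18.

(⟸) Suppose 4 ∣ m and 9 ∣ m. Any common multiple of 4 and 9 is a multiple of their lcm; here gcd(4, 9) = 1, so lcm(4, 9) = 4·9 = 36, so 36 ∣ m. Since 18 ∣ 36, it follows that 18 ∣ m.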